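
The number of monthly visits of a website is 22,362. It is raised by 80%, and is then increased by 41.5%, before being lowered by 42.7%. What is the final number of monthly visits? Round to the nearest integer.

Each change multiplies by a factor: 1.8 × 1.415 × 0.573 = 1.459431.
22,362 × 1.459431 = 32635.796022 ≈ 32,636.

32,636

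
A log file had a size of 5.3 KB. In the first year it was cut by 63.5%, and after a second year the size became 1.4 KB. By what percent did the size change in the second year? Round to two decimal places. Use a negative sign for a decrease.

-27.63%

After the first year: 5.3 × 0.365 = 1.9345.
Second-year multiplier: 1.4 ÷ 1.9345 ≈ 0.723701.
That is a change of -27.63%.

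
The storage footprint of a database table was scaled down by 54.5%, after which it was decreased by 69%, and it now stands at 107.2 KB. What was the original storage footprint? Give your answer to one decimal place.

760.0 KB

Undoing the 69% decrease: 107.2 ÷ 0.31 ≈ 345.806452.
Undoing the 54.5% decrease: 345.806452 ÷ 0.455 ≈ 760.0 KB.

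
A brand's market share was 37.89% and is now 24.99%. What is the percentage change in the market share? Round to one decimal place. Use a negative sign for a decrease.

The change is 24.99 − 37.89 = -12.90 percentage points.
Relative to the original 37.89%, that is -12.90 ÷ 37.89 ≈ -34.0%.

-34.0%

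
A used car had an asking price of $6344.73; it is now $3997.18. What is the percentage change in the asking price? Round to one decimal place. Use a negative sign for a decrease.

Change: $3997.18 − $6344.73 = -$2347.55.
Relative to the original: -$2347.55 ÷ $6344.73 ≈ -37.0%.

-37.0%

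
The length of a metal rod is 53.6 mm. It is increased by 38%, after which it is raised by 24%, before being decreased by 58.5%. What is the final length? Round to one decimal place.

Each change multiplies by a factor: 1.38 × 1.24 × 0.415 = 0.710148.
53.6 × 0.710148 = 38.0639328 ≈ 38.1.

38.1 mm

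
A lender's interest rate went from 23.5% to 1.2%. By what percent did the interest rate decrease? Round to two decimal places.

The change is 1.2 − 23.5 = -22.3 percentage points.
Relative to the original 23.5%, that is -22.3 ÷ 23.5 ≈ -94.89%.
So the interest rate fell by 94.89%.

94.89%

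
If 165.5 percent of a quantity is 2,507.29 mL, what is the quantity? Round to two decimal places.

2,507.29 mL ÷ 1.655 ≈ 1,514.98 mL.

1,514.98 mL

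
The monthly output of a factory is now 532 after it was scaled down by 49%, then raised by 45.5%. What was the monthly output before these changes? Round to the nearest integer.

717

The overall multiplier applied was 0.51 × 1.455 = 0.74205.
So the original monthly output was 532 ÷ 0.74205 ≈ 717.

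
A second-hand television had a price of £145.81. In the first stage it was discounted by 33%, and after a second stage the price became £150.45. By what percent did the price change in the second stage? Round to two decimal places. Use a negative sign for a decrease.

54.00%

After the first stage: £145.81 × 0.67 = £97.6927.
Second-stage multiplier: £150.45 ÷ £97.6927 ≈ 1.540033.
That is a change of 54.00%.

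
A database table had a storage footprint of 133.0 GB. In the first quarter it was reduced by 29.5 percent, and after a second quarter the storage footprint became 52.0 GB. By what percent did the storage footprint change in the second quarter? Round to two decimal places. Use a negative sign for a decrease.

-44.54%

After the first quarter: 133.0 × 0.705 = 93.765.
Second-quarter multiplier: 52.0 ÷ 93.765 ≈ 0.554578.
That is a change of -44.54%.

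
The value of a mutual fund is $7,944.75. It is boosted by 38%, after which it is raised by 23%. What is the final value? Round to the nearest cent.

$13,485.42

After the 38% increase: $7,944.75 × 1.38 = $10963.755.
After the 23% increase: $10963.755 × 1.23 = $13485.41865 ≈ $13,485.42.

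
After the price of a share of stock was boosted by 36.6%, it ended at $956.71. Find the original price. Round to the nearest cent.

$700.37

The overall multiplier applied was 1.366.
So the original price was $956.71 ÷ 1.366 ≈ $700.37.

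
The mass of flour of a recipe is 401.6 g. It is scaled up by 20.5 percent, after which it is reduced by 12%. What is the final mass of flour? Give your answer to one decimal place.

Each change multiplies by a factor: 1.205 × 0.88 = 1.0604.
401.6 × 1.0604 = 425.85664 ≈ 425.9.

425.9 g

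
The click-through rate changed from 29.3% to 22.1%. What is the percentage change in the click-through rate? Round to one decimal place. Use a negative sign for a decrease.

-24.6%

The change is 22.1 − 29.3 = -7.2 percentage points.
Relative to the original 29.3%, that is -7.2 ÷ 29.3 ≈ -24.6%.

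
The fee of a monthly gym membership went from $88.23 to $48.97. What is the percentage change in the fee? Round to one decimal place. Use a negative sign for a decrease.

Change: $48.97 − $88.23 = -$39.26.
Relative to the original: -$39.26 ÷ $88.23 ≈ -44.5%.

-44.5%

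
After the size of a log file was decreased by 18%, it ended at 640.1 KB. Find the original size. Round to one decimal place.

780.6 KB

The overall multiplier applied was 0.82.
So the original size was 640.1 ÷ 0.82 ≈ 780.6 KB.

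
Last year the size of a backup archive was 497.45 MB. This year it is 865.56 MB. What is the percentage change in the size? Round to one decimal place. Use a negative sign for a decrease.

74.0%

Change: 865.56 − 497.45 = 368.11.
Relative to the original: 368.11 ÷ 497.45 ≈ 74.0%.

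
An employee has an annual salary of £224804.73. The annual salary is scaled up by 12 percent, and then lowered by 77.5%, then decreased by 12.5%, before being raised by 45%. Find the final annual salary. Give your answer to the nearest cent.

12% increase: £224804.73 × 1.12 = £251781.2976.
Apply the 77.5% decrease: £251781.2976 × 0.225 = £56650.79196.
Apply the 12.5% decrease: £56650.79196 × 0.875 = £49569.442965.
45% increase: £49569.442965 × 1.45 = £71875.69229925 ≈ £71875.69.

£71875.69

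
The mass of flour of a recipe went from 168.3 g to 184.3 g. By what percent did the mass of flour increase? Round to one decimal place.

9.5%

Change: 184.3 − 168.3 = 16.0.
Relative to the original: 16.0 ÷ 168.3 ≈ 9.5%.
So the mass of flour increased by 9.5%.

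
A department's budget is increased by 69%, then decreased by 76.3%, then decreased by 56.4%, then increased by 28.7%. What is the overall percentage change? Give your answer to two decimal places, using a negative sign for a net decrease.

The combined multiplier is 1.69 × 0.237 × 0.436 × 1.287 = 0.22475019996.
That corresponds to a decrease of 77.52%.

-77.52%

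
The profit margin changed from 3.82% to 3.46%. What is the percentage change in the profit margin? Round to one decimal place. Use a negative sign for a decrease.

The change is 3.46 − 3.82 = -0.36 percentage points.
Relative to the original 3.82%, that is -0.36 ÷ 3.82 ≈ -9.4%.

-9.4%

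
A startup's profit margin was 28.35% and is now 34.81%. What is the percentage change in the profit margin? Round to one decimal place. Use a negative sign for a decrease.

22.8%

The change is 34.81 − 28.35 = 6.46 percentage points.
Relative to the original 28.35%, that is 6.46 ÷ 28.35 ≈ 22.8%.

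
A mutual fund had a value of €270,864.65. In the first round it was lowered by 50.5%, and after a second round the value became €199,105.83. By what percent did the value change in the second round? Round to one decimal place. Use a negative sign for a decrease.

After the first round: €270,864.65 × 0.495 = €134078.00175.
Second-round multiplier: €199,105.83 ÷ €134078.00175 ≈ 1.485.
That is a change of 48.5%.

48.5%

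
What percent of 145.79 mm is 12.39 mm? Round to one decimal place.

12.39 mm ÷ 145.79 mm ≈ 8.5%.

8.5%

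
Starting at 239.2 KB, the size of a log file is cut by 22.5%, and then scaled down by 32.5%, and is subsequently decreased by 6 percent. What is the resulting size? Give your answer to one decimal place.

After the 22.5% decrease: 239.2 × 0.775 = 185.38.
After the 32.5% decrease: 185.38 × 0.675 = 125.1315.
Apply the 6% decrease: 125.1315 × 0.94 = 117.62361 ≈ 117.6.

117.6 KB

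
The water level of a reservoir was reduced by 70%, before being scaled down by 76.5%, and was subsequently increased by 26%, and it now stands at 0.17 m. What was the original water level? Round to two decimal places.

The overall multiplier applied was 0.3 × 0.235 × 1.26 = 0.08883.
So the original water level was 0.17 ÷ 0.08883 ≈ 1.91 m.

1.91 m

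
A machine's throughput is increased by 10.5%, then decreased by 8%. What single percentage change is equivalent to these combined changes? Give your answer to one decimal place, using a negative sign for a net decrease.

1.7%

The combined multiplier is 1.105 × 0.92 = 1.0166.
That corresponds to an increase of 1.7%.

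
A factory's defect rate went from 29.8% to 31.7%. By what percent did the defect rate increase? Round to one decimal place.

The change is 31.7 − 29.8 = 1.9 percentage points.
Relative to the original 29.8%, that is 1.9 ÷ 29.8 ≈ 6.4%.
So the defect rate rose by 6.4%.

6.4%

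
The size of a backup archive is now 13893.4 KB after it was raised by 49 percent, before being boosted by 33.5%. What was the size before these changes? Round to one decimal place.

The overall multiplier applied was 1.49 × 1.335 = 1.98915.
So the original size was 13893.4 ÷ 1.98915 ≈ 6984.6 KB.

6984.6 KB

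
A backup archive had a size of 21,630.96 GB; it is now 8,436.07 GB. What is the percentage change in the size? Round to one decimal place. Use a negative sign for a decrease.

Change: 8,436.07 − 21,630.96 = -13,194.89.
Relative to the original: -13,194.89 ÷ 21,630.96 ≈ -61.0%.

-61.0%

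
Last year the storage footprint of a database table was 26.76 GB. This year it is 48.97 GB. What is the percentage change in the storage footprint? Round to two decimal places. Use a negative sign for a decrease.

Change: 48.97 − 26.76 = 22.21.
Relative to the original: 22.21 ÷ 26.76 ≈ 83.00%.

83.00%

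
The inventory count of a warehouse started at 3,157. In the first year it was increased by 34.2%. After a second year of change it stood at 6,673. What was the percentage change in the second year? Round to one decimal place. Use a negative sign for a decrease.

After the first year: 3,157 × 1.342 = 4236.694.
Second-year multiplier: 6,673 ÷ 4236.694 ≈ 1.57505.
That is a change of 57.5%.

57.5%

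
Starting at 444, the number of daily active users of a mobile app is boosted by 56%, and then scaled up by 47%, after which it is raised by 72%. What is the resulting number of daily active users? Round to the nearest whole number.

1751

Each change multiplies by a factor: 1.56 × 1.47 × 1.72 = 3.944304.
444 × 3.944304 = 1751.270976 ≈ 1751.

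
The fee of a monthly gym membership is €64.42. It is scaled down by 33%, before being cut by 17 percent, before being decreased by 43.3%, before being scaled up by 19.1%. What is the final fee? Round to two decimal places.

Each change multiplies by a factor: 0.67 × 0.83 × 0.567 × 1.191 = 0.3755326617.
€64.42 × 0.3755326617 = €24.191814066714 ≈ €24.19.

€24.19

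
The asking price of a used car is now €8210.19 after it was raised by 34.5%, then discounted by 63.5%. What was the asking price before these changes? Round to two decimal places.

The overall multiplier applied was 1.345 × 0.365 = 0.490925.
So the original asking price was €8210.19 ÷ 0.490925 ≈ €16723.92.

€16723.92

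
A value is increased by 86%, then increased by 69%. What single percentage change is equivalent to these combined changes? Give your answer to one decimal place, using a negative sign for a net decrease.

214.3%

An 86% increase multiplies by 1.86.
Then a 69% increase: 1.86 × 1.69 = 3.1434.
Overall factor 3.1434, i.e. 214.3%.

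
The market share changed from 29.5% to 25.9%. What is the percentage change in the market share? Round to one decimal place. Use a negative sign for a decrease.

The change is 25.9 − 29.5 = -3.6 percentage points.
Relative to the original 29.5%, that is -3.6 ÷ 29.5 ≈ -12.2%.

-12.2%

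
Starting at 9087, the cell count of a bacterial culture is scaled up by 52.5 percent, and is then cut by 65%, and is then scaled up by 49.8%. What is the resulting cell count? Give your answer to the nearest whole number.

7266

Apply the 52.5% increase: 9087 × 1.525 = 13857.675.
After the 65% decrease: 13857.675 × 0.35 = 4850.18625.
49.8% increase: 4850.18625 × 1.498 = 7265.5790025 ≈ 7266.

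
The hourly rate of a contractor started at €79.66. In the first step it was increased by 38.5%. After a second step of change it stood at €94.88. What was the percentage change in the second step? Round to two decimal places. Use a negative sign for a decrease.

After the first step: €79.66 × 1.385 = €110.3291.
Second-step multiplier: €94.88 ÷ €110.3291 ≈ 0.859973.
That is a change of -14.00%.

-14.00%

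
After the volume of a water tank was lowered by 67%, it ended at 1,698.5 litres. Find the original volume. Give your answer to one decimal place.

5,147.0 litres

The overall multiplier applied was 0.33.
So the original volume was 1,698.5 ÷ 0.33 ≈ 5,147.0 litres.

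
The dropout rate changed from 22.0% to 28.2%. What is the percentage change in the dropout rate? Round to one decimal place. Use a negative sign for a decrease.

28.2%

The change is 28.2 − 22.0 = 6.2 percentage points.
Relative to the original 22.0%, that is 6.2 ÷ 22.0 ≈ 28.2%.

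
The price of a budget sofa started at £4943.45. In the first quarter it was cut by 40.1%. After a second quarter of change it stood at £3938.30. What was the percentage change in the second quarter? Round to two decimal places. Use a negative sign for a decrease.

After the first quarter: £4943.45 × 0.599 = £2961.12655.
Second-quarter multiplier: £3938.30 ÷ £2961.12655 ≈ 1.330001.
That is a change of 33.00%.

33.00%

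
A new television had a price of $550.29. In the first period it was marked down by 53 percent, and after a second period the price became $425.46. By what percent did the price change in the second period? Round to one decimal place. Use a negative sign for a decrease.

After the first period: $550.29 × 0.47 = $258.6363.
Second-period multiplier: $425.46 ÷ $258.6363 ≈ 1.64501.
That is a change of 64.5%.

64.5%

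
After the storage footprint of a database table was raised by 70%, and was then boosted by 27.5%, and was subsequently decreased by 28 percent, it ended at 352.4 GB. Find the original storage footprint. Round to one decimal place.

225.8 GB

Undoing the 28% decrease: 352.4 ÷ 0.72 ≈ 489.444444.
Undoing the 27.5% increase: 489.444444 ÷ 1.275 ≈ 383.877995.
Undoing the 70% increase: 383.877995 ÷ 1.7 ≈ 225.8 GB.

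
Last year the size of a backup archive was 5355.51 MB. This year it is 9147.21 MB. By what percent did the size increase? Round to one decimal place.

70.8%

Change: 9147.21 − 5355.51 = 3791.70.
Relative to the original: 3791.70 ÷ 5355.51 ≈ 70.8%.
So the size increased by 70.8%.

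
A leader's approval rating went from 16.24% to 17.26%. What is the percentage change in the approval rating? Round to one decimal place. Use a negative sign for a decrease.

6.3%

The change is 17.26 − 16.24 = 1.02 percentage points.
Relative to the original 16.24%, that is 1.02 ÷ 16.24 ≈ 6.3%.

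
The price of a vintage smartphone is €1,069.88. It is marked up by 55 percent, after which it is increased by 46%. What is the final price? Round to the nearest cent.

55% increase: €1,069.88 × 1.55 = €1658.314.
After the 46% increase: €1658.314 × 1.46 = €2421.13844 ≈ €2,421.14.

€2,421.14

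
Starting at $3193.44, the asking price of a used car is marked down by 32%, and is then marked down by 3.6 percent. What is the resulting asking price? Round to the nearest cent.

$2093.36

Each change multiplies by a factor: 0.68 × 0.964 = 0.65552.
$3193.44 × 0.65552 = $2093.3637888 ≈ $2093.36.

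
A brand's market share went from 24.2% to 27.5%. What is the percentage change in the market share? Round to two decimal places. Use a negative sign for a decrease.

13.64%

The change is 27.5 − 24.2 = 3.3 percentage points.
Relative to the original 24.2%, that is 3.3 ÷ 24.2 ≈ 13.64%.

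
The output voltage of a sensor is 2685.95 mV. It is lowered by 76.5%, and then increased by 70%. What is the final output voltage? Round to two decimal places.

1073.04 mV

Each change multiplies by a factor: 0.235 × 1.7 = 0.3995.
2685.95 × 0.3995 = 1073.037025 ≈ 1073.04.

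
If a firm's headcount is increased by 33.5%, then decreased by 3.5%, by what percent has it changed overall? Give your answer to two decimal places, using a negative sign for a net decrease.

The combined multiplier is 1.335 × 0.965 = 1.288275.
That corresponds to an increase of 28.83%.

28.83%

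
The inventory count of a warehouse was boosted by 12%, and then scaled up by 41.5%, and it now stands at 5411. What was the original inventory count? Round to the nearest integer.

Undoing the 41.5% increase: 5411 ÷ 1.415 ≈ 3824.028269.
Undoing the 12% increase: 3824.028269 ÷ 1.12 ≈ 3414.

3414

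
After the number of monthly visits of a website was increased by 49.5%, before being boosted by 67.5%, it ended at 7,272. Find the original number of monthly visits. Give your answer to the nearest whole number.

2,904

The overall multiplier applied was 1.495 × 1.675 = 2.504125.
So the original number of monthly visits was 7,272 ÷ 2.504125 ≈ 2,904.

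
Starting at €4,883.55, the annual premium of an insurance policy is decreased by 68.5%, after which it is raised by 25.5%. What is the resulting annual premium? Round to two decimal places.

Apply the 68.5% decrease: €4,883.55 × 0.315 = €1538.31825.
25.5% increase: €1538.31825 × 1.255 = €1930.58940375 ≈ €1,930.59.

€1,930.59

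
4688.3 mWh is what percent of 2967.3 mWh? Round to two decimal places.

158.00%

4688.3 mWh ÷ 2967.3 mWh ≈ 158.00%.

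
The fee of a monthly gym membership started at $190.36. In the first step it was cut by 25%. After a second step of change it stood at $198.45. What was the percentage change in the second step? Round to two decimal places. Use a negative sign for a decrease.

39.00%

After the first step: $190.36 × 0.75 = $142.77.
Second-step multiplier: $198.45 ÷ $142.77 ≈ 1.389998.
That is a change of 39.00%.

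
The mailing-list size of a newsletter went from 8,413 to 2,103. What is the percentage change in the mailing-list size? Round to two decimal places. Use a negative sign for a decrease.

-75.00%

Change: 2,103 − 8,413 = -6,310.
Relative to the original: -6,310 ÷ 8,413 ≈ -75.00%.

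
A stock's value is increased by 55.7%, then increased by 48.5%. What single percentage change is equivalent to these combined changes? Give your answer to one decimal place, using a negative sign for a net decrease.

131.2%

A 55.7% increase multiplies by 1.557.
Then a 48.5% increase: 1.557 × 1.485 = 2.312145.
Overall factor 2.312145, i.e. 131.2%.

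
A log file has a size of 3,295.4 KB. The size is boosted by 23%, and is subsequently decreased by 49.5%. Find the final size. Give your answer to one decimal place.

2,046.9 KB

Each change multiplies by a factor: 1.23 × 0.505 = 0.62115.
3,295.4 × 0.62115 = 2046.93771 ≈ 2,046.9.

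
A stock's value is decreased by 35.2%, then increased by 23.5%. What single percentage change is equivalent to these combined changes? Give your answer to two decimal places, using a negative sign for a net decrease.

-19.97%

A 35.2% decrease multiplies by 0.648.
Then a 23.5% increase: 0.648 × 1.235 = 0.80028.
Overall factor 0.80028, i.e. -19.97%.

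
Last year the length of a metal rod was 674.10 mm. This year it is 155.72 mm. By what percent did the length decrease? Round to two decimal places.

76.90%

Change: 155.72 − 674.10 = -518.38.
Relative to the original: -518.38 ÷ 674.10 ≈ -76.90%.
So the length decreased by 76.90%.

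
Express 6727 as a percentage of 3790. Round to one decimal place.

177.5%

6727 ÷ 3790 ≈ 177.5%.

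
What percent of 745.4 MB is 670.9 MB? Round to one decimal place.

90.0%

670.9 MB ÷ 745.4 MB ≈ 90.0%.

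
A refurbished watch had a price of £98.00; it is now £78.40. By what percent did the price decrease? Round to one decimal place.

Change: £78.40 − £98.00 = -£19.60.
Relative to the original: -£19.60 ÷ £98.00 = -20.0%.
So the price decreased by 20.0%.

20.0%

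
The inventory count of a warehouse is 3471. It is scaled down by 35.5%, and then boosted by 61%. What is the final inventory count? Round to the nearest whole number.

3604

Each change multiplies by a factor: 0.645 × 1.61 = 1.03845.
3471 × 1.03845 = 3604.45995 ≈ 3604.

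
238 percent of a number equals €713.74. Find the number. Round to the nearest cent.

€713.74 ÷ 2.38 ≈ €299.89.

€299.89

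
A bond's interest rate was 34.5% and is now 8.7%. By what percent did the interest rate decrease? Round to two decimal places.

74.78%

The change is 8.7 − 34.5 = -25.8 percentage points.
Relative to the original 34.5%, that is -25.8 ÷ 34.5 ≈ -74.78%.
So the interest rate fell by 74.78%.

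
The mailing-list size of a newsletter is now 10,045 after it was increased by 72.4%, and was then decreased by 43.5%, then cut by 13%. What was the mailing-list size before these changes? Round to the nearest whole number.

The overall multiplier applied was 1.724 × 0.565 × 0.87 = 0.8474322.
So the original mailing-list size was 10,045 ÷ 0.8474322 ≈ 11,853.

11,853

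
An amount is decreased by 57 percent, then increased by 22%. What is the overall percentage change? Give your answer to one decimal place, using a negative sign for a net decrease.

The combined multiplier is 0.43 × 1.22 = 0.5246.
That corresponds to a decrease of 47.5%.

-47.5%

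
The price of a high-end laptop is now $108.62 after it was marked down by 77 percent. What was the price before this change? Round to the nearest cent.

$472.26

The overall multiplier applied was 0.23.
So the original price was $108.62 ÷ 0.23 ≈ $472.26.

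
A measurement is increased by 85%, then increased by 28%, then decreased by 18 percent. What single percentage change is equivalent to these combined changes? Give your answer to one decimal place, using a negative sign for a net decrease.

The combined multiplier is 1.85 × 1.28 × 0.82 = 1.94176.
That corresponds to an increase of 94.2%.

94.2%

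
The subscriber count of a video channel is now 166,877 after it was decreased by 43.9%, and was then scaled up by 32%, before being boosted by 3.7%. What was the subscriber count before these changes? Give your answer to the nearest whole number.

217,311

The overall multiplier applied was 0.561 × 1.32 × 1.037 = 0.76791924.
So the original subscriber count was 166,877 ÷ 0.76791924 ≈ 217,311.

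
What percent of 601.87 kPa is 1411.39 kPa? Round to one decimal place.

1411.39 kPa ÷ 601.87 kPa ≈ 234.5%.

234.5%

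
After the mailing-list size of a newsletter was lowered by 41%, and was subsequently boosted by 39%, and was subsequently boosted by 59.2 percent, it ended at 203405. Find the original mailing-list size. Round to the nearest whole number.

155794

Undoing the 59.2% increase: 203405 ÷ 1.592 ≈ 127766.959799.
Undoing the 39% increase: 127766.959799 ÷ 1.39 ≈ 91918.676114.
Undoing the 41% decrease: 91918.676114 ÷ 0.59 ≈ 155794.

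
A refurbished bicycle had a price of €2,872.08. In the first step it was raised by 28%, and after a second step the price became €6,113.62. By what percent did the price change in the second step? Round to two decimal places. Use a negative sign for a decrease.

After the first step: €2,872.08 × 1.28 = €3676.2624.
Second-step multiplier: €6,113.62 ÷ €3676.2624 ≈ 1.662999.
That is a change of 66.30%.

66.30%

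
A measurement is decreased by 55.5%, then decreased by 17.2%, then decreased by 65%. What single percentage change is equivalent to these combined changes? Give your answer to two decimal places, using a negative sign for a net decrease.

-87.10%

A 55.5% decrease multiplies by 0.445.
Then a 17.2% decrease: 0.445 × 0.828 = 0.36846.
Then a 65% decrease: 0.36846 × 0.35 = 0.128961.
Overall factor 0.128961, i.e. -87.10%.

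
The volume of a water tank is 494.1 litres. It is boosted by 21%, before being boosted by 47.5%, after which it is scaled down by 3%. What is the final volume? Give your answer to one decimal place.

855.4 litres

Apply the 21% increase: 494.1 × 1.21 = 597.861.
After the 47.5% increase: 597.861 × 1.475 = 881.844975.
3% decrease: 881.844975 × 0.97 = 855.38962575 ≈ 855.4.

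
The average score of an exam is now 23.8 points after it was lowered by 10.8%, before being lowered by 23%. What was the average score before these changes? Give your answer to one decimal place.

34.7 points

The overall multiplier applied was 0.892 × 0.77 = 0.68684.
So the original average score was 23.8 ÷ 0.68684 ≈ 34.7 points.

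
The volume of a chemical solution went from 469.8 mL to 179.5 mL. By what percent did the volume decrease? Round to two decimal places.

Change: 179.5 − 469.8 = -290.3.
Relative to the original: -290.3 ÷ 469.8 ≈ -61.79%.
So the volume decreased by 61.79%.

61.79%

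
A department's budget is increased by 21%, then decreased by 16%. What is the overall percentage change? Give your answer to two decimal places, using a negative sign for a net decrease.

The combined multiplier is 1.21 × 0.84 = 1.0164.
That corresponds to an increase of 1.64%.

1.64%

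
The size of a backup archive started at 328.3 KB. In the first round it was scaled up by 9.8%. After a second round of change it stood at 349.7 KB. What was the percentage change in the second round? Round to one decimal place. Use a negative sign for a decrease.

After the first round: 328.3 × 1.098 = 360.4734.
Second-round multiplier: 349.7 ÷ 360.4734 ≈ 0.97011.
That is a change of -3.0%.

-3.0%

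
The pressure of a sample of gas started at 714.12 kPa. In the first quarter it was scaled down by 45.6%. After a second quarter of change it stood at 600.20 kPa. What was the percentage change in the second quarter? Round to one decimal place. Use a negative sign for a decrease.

After the first quarter: 714.12 × 0.544 = 388.48128.
Second-quarter multiplier: 600.20 ÷ 388.48128 ≈ 1.54499.
That is a change of 54.5%.

54.5%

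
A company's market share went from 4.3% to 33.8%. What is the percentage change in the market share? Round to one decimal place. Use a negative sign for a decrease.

686.0%

The change is 33.8 − 4.3 = 29.5 percentage points.
Relative to the original 4.3%, that is 29.5 ÷ 4.3 ≈ 686.0%.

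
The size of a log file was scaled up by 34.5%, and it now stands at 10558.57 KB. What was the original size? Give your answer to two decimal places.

The overall multiplier applied was 1.345.
So the original size was 10558.57 ÷ 1.345 ≈ 7850.24 KB.

7850.24 KB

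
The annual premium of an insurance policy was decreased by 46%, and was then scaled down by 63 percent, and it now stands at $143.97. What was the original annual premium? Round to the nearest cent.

$720.57

The overall multiplier applied was 0.54 × 0.37 = 0.1998.
So the original annual premium was $143.97 ÷ 0.1998 ≈ $720.57.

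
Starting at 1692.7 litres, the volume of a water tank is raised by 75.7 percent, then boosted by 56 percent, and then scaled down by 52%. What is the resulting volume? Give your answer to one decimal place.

75.7% increase: 1692.7 × 1.757 = 2974.0739.
Apply the 56% increase: 2974.0739 × 1.56 = 4639.555284.
After the 52% decrease: 4639.555284 × 0.48 = 2226.98653632 ≈ 2227.0.

2227.0 litres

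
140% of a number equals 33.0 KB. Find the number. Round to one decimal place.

33.0 KB ÷ 1.4 ≈ 23.6 KB.

23.6 KB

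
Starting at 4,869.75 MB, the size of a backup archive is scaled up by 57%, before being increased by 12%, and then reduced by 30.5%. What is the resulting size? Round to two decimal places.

5,951.26 MB

Apply the 57% increase: 4,869.75 × 1.57 = 7645.5075.
Apply the 12% increase: 7645.5075 × 1.12 = 8562.9684.
After the 30.5% decrease: 8562.9684 × 0.695 = 5951.263038 ≈ 5,951.26.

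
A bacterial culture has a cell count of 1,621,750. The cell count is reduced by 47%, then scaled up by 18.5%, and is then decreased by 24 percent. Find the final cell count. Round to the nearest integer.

774,090

After the 47% decrease: 1,621,750 × 0.53 = 859527.5.
After the 18.5% increase: 859527.5 × 1.185 = 1018540.0875.
After the 24% decrease: 1018540.0875 × 0.76 = 774090.4665 ≈ 774,090.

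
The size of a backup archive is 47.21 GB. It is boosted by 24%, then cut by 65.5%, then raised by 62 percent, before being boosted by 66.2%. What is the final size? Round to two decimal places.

54.38 GB

After the 24% increase: 47.21 × 1.24 = 58.5404.
Apply the 65.5% decrease: 58.5404 × 0.345 = 20.196438.
After the 62% increase: 20.196438 × 1.62 = 32.71822956.
After the 66.2% increase: 32.71822956 × 1.662 = 54.37769752872 ≈ 54.38.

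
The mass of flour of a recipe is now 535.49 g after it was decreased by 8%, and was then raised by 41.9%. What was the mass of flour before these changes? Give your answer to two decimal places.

The overall multiplier applied was 0.92 × 1.419 = 1.30548.
So the original mass of flour was 535.49 ÷ 1.30548 ≈ 410.19 g.

410.19 g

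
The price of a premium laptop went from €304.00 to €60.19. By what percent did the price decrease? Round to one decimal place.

Change: €60.19 − €304.00 = -€243.81.
Relative to the original: -€243.81 ÷ €304.00 ≈ -80.2%.
So the price decreased by 80.2%.

80.2%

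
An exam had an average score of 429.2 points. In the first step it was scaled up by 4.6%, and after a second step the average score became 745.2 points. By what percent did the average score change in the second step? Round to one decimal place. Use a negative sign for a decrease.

After the first step: 429.2 × 1.046 = 448.9432.
Second-step multiplier: 745.2 ÷ 448.9432 ≈ 1.6599.
That is a change of 66.0%.

66.0%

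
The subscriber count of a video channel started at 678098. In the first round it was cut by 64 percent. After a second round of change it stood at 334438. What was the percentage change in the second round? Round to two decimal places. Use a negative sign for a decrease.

37.00%

After the first round: 678098 × 0.36 = 244115.28.
Second-round multiplier: 334438 ÷ 244115.28 ≈ 1.37.
That is a change of 37.00%.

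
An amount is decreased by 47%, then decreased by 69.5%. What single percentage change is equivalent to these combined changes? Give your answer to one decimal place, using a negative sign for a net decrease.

A 47% decrease multiplies by 0.53.
Then a 69.5% decrease: 0.53 × 0.305 = 0.16165.
Overall factor 0.16165, i.e. -83.8%.

-83.8%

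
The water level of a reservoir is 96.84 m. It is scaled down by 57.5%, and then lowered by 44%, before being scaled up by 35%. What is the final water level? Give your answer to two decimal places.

Apply the 57.5% decrease: 96.84 × 0.425 = 41.157.
Apply the 44% decrease: 41.157 × 0.56 = 23.04792.
35% increase: 23.04792 × 1.35 = 31.114692 ≈ 31.11.

31.11 m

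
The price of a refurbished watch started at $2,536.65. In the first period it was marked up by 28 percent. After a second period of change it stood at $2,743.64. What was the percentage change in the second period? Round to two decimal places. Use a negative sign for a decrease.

After the first period: $2,536.65 × 1.28 = $3246.912.
Second-period multiplier: $2,743.64 ÷ $3246.912 ≈ 0.845.
That is a change of -15.50%.

-15.50%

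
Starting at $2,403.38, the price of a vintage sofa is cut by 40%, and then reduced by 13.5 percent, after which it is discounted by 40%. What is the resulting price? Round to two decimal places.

Apply the 40% decrease: $2,403.38 × 0.6 = $1442.028.
Apply the 13.5% decrease: $1442.028 × 0.865 = $1247.35422.
Apply the 40% decrease: $1247.35422 × 0.6 = $748.412532 ≈ $748.41.

$748.41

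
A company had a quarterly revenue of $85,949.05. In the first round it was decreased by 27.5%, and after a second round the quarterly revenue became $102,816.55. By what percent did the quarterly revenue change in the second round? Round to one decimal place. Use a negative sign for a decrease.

65.0%

After the first round: $85,949.05 × 0.725 = $62313.06125.
Second-round multiplier: $102,816.55 ÷ $62313.06125 ≈ 1.65.
That is a change of 65.0%.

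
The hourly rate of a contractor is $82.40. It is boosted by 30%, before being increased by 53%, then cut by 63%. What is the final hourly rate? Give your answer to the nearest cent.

$60.64

30% increase: $82.40 × 1.3 = $107.12.
53% increase: $107.12 × 1.53 = $163.8936.
63% decrease: $163.8936 × 0.37 = $60.640632 ≈ $60.64.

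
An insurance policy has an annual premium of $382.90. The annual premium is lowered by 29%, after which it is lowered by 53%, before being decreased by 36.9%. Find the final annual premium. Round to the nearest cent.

Apply the 29% decrease: $382.90 × 0.71 = $271.859.
After the 53% decrease: $271.859 × 0.47 = $127.77373.
36.9% decrease: $127.77373 × 0.631 = $80.62522363 ≈ $80.63.

$80.63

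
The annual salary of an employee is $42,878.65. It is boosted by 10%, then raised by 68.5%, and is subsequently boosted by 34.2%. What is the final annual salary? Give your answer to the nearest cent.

$106,656.23

Each change multiplies by a factor: 1.1 × 1.685 × 1.342 = 2.487397.
$42,878.65 × 2.487397 = $106656.22537405 ≈ $106,656.23.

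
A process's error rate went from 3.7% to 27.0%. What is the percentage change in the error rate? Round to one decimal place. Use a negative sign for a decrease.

The change is 27.0 − 3.7 = 23.3 percentage points.
Relative to the original 3.7%, that is 23.3 ÷ 3.7 ≈ 629.7%.

629.7%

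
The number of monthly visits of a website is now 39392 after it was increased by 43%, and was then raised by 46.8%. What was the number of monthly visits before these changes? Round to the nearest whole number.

18765

Undoing the 46.8% increase: 39392 ÷ 1.468 ≈ 26833.787466.
Undoing the 43% increase: 26833.787466 ÷ 1.43 ≈ 18765.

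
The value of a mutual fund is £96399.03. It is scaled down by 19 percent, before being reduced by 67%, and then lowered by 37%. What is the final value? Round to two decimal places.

Apply the 19% decrease: £96399.03 × 0.81 = £78083.2143.
Apply the 67% decrease: £78083.2143 × 0.33 = £25767.460719.
Apply the 37% decrease: £25767.460719 × 0.63 = £16233.50025297 ≈ £16233.50.

£16233.50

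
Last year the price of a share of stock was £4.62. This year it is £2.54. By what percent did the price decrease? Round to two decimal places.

45.02%

Change: £2.54 − £4.62 = -£2.08.
Relative to the original: -£2.08 ÷ £4.62 ≈ -45.02%.
So the price decreased by 45.02%.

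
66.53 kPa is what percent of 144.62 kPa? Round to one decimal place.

66.53 kPa ÷ 144.62 kPa ≈ 46.0%.

46.0%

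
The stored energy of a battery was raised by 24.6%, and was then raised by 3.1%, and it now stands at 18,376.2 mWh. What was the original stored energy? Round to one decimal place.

14,304.7 mWh

The overall multiplier applied was 1.246 × 1.031 = 1.284626.
So the original stored energy was 18,376.2 ÷ 1.284626 ≈ 14,304.7 mWh.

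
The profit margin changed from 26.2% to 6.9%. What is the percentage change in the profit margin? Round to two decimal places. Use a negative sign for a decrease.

-73.66%

The change is 6.9 − 26.2 = -19.3 percentage points.
Relative to the original 26.2%, that is -19.3 ÷ 26.2 ≈ -73.66%.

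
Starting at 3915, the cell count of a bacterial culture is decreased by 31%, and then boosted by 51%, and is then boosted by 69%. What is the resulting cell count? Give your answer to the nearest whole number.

Each change multiplies by a factor: 0.69 × 1.51 × 1.69 = 1.760811.
3915 × 1.760811 = 6893.575065 ≈ 6894.

6894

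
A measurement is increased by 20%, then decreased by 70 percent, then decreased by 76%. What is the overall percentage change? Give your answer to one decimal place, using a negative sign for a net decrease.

-91.4%

The combined multiplier is 1.2 × 0.3 × 0.24 = 0.0864.
That corresponds to a decrease of 91.4%.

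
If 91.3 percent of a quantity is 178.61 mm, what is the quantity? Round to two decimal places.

195.63 mm

178.61 mm ÷ 0.913 ≈ 195.63 mm.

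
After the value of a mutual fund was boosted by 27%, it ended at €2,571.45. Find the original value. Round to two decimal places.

The overall multiplier applied was 1.27.
So the original value was €2,571.45 ÷ 1.27 ≈ €2,024.76.

€2,024.76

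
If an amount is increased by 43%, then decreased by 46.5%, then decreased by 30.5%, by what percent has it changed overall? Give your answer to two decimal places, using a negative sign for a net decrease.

-46.83%

The combined multiplier is 1.43 × 0.535 × 0.695 = 0.53170975.
That corresponds to a decrease of 46.83%.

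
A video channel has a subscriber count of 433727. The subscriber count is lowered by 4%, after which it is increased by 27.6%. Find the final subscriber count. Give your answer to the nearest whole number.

531298

Apply the 4% decrease: 433727 × 0.96 = 416377.92.
27.6% increase: 416377.92 × 1.276 = 531298.22592 ≈ 531298.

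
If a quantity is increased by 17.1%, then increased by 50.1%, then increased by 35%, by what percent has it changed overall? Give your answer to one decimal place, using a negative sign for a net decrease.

137.3%

The combined multiplier is 1.171 × 1.501 × 1.35 = 2.37285585.
That corresponds to an increase of 137.3%.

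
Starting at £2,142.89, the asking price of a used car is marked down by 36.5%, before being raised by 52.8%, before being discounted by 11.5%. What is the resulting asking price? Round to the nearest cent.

After the 36.5% decrease: £2,142.89 × 0.635 = £1360.73515.
Apply the 52.8% increase: £1360.73515 × 1.528 = £2079.2033092.
11.5% decrease: £2079.2033092 × 0.885 = £1840.094928642 ≈ £1,840.09.

£1,840.09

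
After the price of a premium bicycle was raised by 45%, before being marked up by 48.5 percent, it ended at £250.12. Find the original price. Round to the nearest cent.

£116.16

The overall multiplier applied was 1.45 × 1.485 = 2.15325.
So the original price was £250.12 ÷ 2.15325 ≈ £116.16.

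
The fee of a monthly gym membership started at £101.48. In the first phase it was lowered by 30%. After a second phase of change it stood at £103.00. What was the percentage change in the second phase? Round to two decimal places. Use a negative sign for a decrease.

45.00%

After the first phase: £101.48 × 0.7 = £71.036.
Second-phase multiplier: £103.00 ÷ £71.036 ≈ 1.449969.
That is a change of 45.00%.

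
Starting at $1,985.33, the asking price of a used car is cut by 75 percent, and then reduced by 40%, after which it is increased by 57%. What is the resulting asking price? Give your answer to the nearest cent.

Each change multiplies by a factor: 0.25 × 0.6 × 1.57 = 0.2355.
$1,985.33 × 0.2355 = $467.545215 ≈ $467.55.

$467.55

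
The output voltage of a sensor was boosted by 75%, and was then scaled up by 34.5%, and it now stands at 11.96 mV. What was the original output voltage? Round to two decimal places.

5.08 mV

Undoing the 34.5% increase: 11.96 ÷ 1.345 ≈ 8.892193.
Undoing the 75% increase: 8.892193 ÷ 1.75 ≈ 5.08 mV.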